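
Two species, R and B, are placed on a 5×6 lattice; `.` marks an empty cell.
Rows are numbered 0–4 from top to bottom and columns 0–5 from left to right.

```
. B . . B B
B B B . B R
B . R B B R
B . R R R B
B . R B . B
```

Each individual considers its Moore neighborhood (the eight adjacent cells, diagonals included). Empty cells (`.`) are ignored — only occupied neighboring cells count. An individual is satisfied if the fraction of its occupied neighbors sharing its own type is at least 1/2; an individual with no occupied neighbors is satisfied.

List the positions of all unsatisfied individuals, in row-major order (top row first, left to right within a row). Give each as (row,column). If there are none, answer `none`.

(1,5), (2,2), (2,3), (2,4), (2,5), (3,4), (4,3)

(0,1)B 3/3 ok
(0,4)B 2/3 ok
(0,5)B 2/3 ok
(1,0)B 3/3 ok
(1,1)B 4/5 ok
(1,2)B 3/4 ok
(1,4)B 4/6 ok
(1,5)R 1/5 unhappy
(2,0)B 3/3 ok
(2,2)R 2/5 unhappy
(2,3)B 3/7 unhappy
(2,4)B 3/7 unhappy
(2,5)R 2/5 unhappy
(3,0)B 2/2 ok
(3,2)R 3/5 ok
(3,3)R 4/7 ok
(3,4)R 2/7 unhappy
(3,5)B 2/4 ok
(4,0)B 1/1 ok
(4,2)R 2/3 ok
(4,3)B 0/4 unhappy
(4,5)B 1/2 ok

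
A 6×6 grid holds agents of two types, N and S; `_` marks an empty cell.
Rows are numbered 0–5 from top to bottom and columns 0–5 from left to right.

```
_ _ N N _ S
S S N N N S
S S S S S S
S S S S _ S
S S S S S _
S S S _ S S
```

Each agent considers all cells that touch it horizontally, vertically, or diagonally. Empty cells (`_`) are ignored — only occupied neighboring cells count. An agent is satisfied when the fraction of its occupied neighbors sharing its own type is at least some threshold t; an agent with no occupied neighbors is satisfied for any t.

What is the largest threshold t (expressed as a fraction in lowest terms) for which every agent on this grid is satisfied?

(0,2)N 3/4
(0,3)N 4/4
(0,5)S 1/2
(1,0)S 3/3
(1,1)S 4/6
(1,2)N 3/7
(1,3)N 4/7
(1,4)N 2/7
(1,5)S 3/4
(2,0)S 5/5
(2,1)S 7/8
(2,2)S 6/8
(2,3)S 4/7
(2,4)S 5/7
(2,5)S 3/4
(3,0)S 5/5
(3,1)S 8/8
(3,2)S 8/8
(3,3)S 7/7
(3,5)S 3/3
(4,0)S 5/5
(4,1)S 8/8
(4,2)S 7/7
(4,3)S 6/6
(4,4)S 5/5
(5,0)S 3/3
(5,1)S 5/5
(5,2)S 4/4
(5,4)S 3/3
(5,5)S 2/2
The smallest same-type fraction is 2/7 at (1,4), which reduces to 2/7. Any threshold above that leaves this agent unsatisfied.

2/7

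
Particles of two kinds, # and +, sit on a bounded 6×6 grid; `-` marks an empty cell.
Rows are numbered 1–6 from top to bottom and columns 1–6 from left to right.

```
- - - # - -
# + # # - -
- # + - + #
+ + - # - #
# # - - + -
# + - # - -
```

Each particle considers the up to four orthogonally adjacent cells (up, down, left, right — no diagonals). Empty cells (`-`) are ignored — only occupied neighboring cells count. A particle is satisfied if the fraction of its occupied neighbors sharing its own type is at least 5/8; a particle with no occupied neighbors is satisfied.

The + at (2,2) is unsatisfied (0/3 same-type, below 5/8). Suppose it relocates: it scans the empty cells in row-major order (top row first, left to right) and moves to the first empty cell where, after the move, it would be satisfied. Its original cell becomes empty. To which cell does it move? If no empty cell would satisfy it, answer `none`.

Vacating (2,2). Empty cells in order:
  (1,1): 0/1 same-type → still unsatisfied.
  (1,2): 0/0 same-type → satisfied — stop here.

(1,2)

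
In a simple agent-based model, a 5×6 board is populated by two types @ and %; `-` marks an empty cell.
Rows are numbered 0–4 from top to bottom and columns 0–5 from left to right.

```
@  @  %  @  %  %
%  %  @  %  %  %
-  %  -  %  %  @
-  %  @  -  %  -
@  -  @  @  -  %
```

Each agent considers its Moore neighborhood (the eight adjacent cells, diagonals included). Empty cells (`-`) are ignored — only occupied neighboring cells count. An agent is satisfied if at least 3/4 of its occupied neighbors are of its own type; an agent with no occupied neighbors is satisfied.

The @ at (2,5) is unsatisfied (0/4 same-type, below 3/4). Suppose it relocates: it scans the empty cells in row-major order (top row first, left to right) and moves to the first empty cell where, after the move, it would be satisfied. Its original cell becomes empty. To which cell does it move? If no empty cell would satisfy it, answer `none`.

(4,1)

Vacating (2,5). Empty cells in order:
  (2,0): 0/4 same-type → still unsatisfied.
  (2,2): 2/7 same-type → still unsatisfied.
  (3,0): 1/3 same-type → still unsatisfied.
  (3,3): 3/6 same-type → still unsatisfied.
  (3,5): 0/3 same-type → still unsatisfied.
  (4,1): 3/4 same-type → satisfied — stop here.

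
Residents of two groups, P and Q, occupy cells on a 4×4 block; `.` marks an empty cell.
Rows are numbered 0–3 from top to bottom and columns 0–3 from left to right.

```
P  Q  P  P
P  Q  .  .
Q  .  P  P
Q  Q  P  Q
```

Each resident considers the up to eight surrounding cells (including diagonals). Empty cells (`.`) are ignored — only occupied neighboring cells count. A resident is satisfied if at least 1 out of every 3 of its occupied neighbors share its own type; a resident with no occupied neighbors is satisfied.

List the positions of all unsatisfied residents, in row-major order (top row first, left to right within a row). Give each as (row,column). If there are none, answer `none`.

(0,1), (1,0), (3,3)

(0,0)P 1/3 ok
(0,1)Q 1/4 unhappy
(0,2)P 1/3 ok
(0,3)P 1/1 ok
(1,0)P 1/4 unhappy
(1,1)Q 2/6 ok
(2,0)Q 3/4 ok
(2,2)P 2/5 ok
(2,3)P 2/3 ok
(3,0)Q 2/2 ok
(3,1)Q 2/4 ok
(3,2)P 2/4 ok
(3,3)Q 0/3 unhappy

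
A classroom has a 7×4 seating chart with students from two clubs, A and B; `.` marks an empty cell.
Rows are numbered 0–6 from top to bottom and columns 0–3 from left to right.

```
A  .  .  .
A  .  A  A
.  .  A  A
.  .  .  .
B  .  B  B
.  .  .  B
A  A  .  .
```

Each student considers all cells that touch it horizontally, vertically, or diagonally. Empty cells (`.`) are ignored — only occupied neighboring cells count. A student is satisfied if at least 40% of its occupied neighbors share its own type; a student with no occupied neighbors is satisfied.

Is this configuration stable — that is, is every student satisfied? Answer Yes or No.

(0,0)A 1/1 satisfied
(1,0)A 1/1 satisfied
(1,2)A 3/3 satisfied
(1,3)A 3/3 satisfied
(2,2)A 3/3 satisfied
(2,3)A 3/3 satisfied
(4,0)B 0/0 satisfied
(4,2)B 2/2 satisfied
(4,3)B 2/2 satisfied
(5,3)B 2/2 satisfied
(6,0)A 1/1 satisfied
(6,1)A 1/1 satisfied
All meet the threshold, so the configuration is stable.

Yes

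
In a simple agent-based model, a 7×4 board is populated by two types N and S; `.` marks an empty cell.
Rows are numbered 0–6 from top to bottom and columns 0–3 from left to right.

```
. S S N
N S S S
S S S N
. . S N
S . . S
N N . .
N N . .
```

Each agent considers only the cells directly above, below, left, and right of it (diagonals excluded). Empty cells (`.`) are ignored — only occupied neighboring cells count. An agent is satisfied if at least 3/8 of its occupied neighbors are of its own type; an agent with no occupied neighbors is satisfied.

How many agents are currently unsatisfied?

Row 0: (0,1)S 2/2 satisfied · (0,2)S 2/3 satisfied · (0,3)N 0/2 not
Row 1: (1,0)N 0/2 not · (1,1)S 3/4 satisfied · (1,2)S 4/4 satisfied · (1,3)S 1/3 not
Row 2: (2,0)S 1/2 satisfied · (2,1)S 3/3 satisfied · (2,2)S 3/4 satisfied · (2,3)N 1/3 not
Row 3: (3,2)S 1/2 satisfied · (3,3)N 1/3 not
Row 4: (4,0)S 0/1 not · (4,3)S 0/1 not
Row 5: (5,0)N 2/3 satisfied · (5,1)N 2/2 satisfied
Row 6: (6,0)N 2/2 satisfied · (6,1)N 2/2 satisfied
Unsatisfied: (0,3), (1,0), (1,3), (2,3), (3,3), (4,0), (4,3) — 7 in total.

7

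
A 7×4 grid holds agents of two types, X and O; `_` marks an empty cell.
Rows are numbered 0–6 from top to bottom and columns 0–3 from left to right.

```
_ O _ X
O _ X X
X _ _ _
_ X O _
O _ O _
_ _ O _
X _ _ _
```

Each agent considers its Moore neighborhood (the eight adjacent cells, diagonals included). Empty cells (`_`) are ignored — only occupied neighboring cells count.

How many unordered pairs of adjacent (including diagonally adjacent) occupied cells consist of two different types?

5

Scan each occupied cell's neighbors to the right and below (and the two forward diagonals) so each pair is counted once.
Row 0: O(0,1)–X(1,2)≠ O(0,1)–O(1,0)= X(0,3)–X(1,3)= X(0,3)–X(1,2)=  → 1/4 unlike.
Row 1: O(1,0)–X(2,0)≠ X(1,2)–X(1,3)=  → 1/2 unlike.
Row 2: X(2,0)–X(3,1)=  → 0/1 unlike.
Row 3: X(3,1)–O(3,2)≠ X(3,1)–O(4,2)≠ X(3,1)–O(4,0)≠ O(3,2)–O(4,2)=  → 3/4 unlike.
Row 4: O(4,2)–O(5,2)=  → 0/1 unlike.
Total adjacent occupied pairs: 12; unlike-type pairs: 5.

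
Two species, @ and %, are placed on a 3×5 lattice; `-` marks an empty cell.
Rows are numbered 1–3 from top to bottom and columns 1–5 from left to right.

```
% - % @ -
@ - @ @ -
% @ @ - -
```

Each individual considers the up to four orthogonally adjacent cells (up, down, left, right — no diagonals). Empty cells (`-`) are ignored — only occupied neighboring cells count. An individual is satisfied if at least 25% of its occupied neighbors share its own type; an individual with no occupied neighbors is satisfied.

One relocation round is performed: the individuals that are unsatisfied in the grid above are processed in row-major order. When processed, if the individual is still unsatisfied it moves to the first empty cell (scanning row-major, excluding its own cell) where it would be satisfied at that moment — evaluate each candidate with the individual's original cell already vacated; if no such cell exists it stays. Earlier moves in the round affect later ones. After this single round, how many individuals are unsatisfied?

0

Initially unsatisfied (in order): (1,1), (1,3), (2,1), (3,1).
  (1,1) → (1,2).
  (1,3): now satisfied by earlier moves; stays.
  (2,1) → (1,5).
  (3,1) → (1,1).
Resulting grid:
% % % @ @
- - @ @ -
- @ @ - -
All satisfied now.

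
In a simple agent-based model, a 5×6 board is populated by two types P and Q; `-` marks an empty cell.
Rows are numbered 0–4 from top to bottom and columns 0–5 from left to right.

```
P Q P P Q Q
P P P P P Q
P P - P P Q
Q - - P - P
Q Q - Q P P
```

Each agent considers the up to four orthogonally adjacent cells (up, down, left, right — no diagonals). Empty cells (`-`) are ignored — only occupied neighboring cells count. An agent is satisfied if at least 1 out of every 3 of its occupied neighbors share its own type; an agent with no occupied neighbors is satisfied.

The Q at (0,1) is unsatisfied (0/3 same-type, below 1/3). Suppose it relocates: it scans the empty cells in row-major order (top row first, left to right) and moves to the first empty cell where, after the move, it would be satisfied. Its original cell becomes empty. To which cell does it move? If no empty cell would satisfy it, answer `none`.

(3,1)

Vacating (0,1). Empty cells in order:
  (2,2): 0/3 same-type → still unsatisfied.
  (3,1): 2/3 same-type → satisfied — stop here.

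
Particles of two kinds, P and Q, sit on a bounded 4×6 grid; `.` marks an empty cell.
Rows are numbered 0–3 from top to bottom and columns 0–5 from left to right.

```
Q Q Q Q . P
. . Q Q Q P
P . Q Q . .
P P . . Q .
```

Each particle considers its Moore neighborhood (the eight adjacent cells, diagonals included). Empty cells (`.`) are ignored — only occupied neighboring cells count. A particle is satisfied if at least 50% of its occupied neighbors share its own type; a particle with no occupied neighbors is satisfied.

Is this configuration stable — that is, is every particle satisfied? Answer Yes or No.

Yes

(0,0)Q 1/1 ✓
(0,1)Q 3/3 ✓
(0,2)Q 4/4 ✓
(0,3)Q 4/4 ✓
(0,5)P 1/2 ✓
(1,2)Q 6/6 ✓
(1,3)Q 6/6 ✓
(1,4)Q 3/5 ✓
(1,5)P 1/2 ✓
(2,0)P 2/2 ✓
(2,2)Q 3/4 ✓
(2,3)Q 5/5 ✓
(3,0)P 2/2 ✓
(3,1)P 2/3 ✓
(3,4)Q 1/1 ✓
All meet the threshold, so the configuration is stable.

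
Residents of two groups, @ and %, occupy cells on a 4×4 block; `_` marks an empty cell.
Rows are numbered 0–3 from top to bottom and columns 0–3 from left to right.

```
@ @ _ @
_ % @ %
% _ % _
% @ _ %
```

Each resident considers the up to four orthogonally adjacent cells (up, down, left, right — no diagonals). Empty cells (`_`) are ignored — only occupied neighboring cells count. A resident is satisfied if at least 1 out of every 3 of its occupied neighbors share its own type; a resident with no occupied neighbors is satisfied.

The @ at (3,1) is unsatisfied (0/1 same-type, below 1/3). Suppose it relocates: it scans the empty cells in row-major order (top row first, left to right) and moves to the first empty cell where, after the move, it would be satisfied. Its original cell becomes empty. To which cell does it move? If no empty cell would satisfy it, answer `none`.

Vacating (3,1). Empty cells in order:
  (0,2): 3/3 same-type → satisfied — stop here.

(0,2)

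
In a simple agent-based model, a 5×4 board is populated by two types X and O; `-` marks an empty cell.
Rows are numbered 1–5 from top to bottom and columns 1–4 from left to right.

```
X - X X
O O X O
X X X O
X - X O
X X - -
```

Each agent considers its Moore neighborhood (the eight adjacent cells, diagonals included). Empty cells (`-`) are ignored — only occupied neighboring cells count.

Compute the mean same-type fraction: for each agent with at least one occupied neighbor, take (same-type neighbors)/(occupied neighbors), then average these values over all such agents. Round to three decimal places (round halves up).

Row 1: (1,1)X 0/2 · (1,3)X 2/4 · (1,4)X 2/3
Row 2: (2,1)O 1/4 · (2,2)O 1/7 · (2,3)X 4/7 · (2,4)O 1/5
Row 3: (3,1)X 2/4 · (3,2)X 5/7 · (3,3)X 3/7 · (3,4)O 2/5
Row 4: (4,1)X 4/4 · (4,3)X 3/5 · (4,4)O 1/3
Row 5: (5,1)X 2/2 · (5,2)X 3/3
Sum over 16 agents: 0/2 + 2/4 + 2/3 + 1/4 + 1/7 + 4/7 + 1/5 + 2/4 + 5/7 + 3/7 + 2/5 + 4/4 + 3/5 + 1/3 + 2/2 + 3/3 = 1163/140; mean = 1163/140 ÷ 16 = 1163/2240 = 0.519196… → 0.519.

0.519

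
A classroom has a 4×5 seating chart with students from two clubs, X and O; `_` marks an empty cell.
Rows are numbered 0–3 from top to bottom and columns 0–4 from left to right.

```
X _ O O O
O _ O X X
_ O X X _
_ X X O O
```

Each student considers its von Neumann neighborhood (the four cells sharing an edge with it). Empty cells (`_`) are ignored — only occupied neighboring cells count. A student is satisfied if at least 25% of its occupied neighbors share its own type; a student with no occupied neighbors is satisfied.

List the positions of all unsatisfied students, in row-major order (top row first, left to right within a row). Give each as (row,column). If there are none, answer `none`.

(0,0), (1,0), (2,1)

Row 0: (0,0)X 0/1 unhappy · (0,2)O 2/2 ok · (0,3)O 2/3 ok · (0,4)O 1/2 ok
Row 1: (1,0)O 0/1 unhappy · (1,2)O 1/3 ok · (1,3)X 2/4 ok · (1,4)X 1/2 ok
Row 2: (2,1)O 0/2 unhappy · (2,2)X 2/4 ok · (2,3)X 2/3 ok
Row 3: (3,1)X 1/2 ok · (3,2)X 2/3 ok · (3,3)O 1/3 ok · (3,4)O 1/1 ok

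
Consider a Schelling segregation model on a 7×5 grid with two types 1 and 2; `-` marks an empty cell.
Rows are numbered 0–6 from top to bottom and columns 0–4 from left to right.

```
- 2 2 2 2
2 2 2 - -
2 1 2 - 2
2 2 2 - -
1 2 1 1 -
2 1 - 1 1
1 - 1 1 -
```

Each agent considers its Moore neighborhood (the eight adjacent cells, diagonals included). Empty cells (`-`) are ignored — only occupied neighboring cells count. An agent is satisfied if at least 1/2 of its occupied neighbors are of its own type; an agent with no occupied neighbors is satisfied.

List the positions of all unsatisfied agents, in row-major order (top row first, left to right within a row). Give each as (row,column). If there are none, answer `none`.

(0,1)2 4/4 ok
(0,2)2 4/4 ok
(0,3)2 3/3 ok
(0,4)2 1/1 ok
(1,0)2 3/4 ok
(1,1)2 6/7 ok
(1,2)2 5/6 ok
(2,0)2 4/5 ok
(2,1)1 0/8 unhappy
(2,2)2 4/5 ok
(2,4)2 0/0 ok
(3,0)2 3/5 ok
(3,1)2 5/8 ok
(3,2)2 3/6 ok
(4,0)1 1/5 unhappy
(4,1)2 4/7 ok
(4,2)1 3/6 ok
(4,3)1 3/4 ok
(5,0)2 1/4 unhappy
(5,1)1 4/6 ok
(5,3)1 5/5 ok
(5,4)1 3/3 ok
(6,0)1 1/2 ok
(6,2)1 3/3 ok
(6,3)1 3/3 ok

(2,1), (4,0), (5,0)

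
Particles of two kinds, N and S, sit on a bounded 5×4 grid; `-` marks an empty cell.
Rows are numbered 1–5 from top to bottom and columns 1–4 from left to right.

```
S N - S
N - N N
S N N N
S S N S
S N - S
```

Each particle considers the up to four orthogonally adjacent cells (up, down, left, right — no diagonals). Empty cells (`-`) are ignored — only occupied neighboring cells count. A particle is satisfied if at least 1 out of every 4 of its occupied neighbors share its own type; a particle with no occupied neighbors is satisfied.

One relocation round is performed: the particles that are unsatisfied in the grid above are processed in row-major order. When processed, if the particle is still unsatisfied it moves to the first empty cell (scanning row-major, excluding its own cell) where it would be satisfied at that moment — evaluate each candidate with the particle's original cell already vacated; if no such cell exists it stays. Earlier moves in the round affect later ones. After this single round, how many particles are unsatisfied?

0

Initially unsatisfied (in order): (1,1), (1,2), (1,4), (2,1), (5,2).
  (1,1) → (1,3).
  (1,2) → (1,1).
  (1,4): now satisfied by earlier moves; stays.
  (2,1): now satisfied by earlier moves; stays.
  (5,2) → (1,2).
Resulting grid:
N N S S
N - N N
S N N N
S S N S
S - - S
All satisfied now.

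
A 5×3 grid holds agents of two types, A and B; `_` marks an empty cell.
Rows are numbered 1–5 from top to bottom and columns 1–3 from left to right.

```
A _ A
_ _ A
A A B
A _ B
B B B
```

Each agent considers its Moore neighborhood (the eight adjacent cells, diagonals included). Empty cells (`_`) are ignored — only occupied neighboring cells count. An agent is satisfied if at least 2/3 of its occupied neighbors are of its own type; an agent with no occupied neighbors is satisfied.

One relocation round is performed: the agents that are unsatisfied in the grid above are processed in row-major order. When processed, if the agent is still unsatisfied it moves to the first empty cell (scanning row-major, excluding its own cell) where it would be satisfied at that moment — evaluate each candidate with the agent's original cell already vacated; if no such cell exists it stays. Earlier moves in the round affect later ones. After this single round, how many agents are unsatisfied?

Initially unsatisfied (in order): (3,2), (3,3), (4,1), (5,1).
  (3,2) → (1,2).
  (3,3) → (4,2).
  (4,1) → (2,1).
  (5,1): now satisfied by earlier moves; stays.
Resulting grid:
A A A
A _ A
A _ _
_ B B
B B B
Unsatisfied now: (3,1).

1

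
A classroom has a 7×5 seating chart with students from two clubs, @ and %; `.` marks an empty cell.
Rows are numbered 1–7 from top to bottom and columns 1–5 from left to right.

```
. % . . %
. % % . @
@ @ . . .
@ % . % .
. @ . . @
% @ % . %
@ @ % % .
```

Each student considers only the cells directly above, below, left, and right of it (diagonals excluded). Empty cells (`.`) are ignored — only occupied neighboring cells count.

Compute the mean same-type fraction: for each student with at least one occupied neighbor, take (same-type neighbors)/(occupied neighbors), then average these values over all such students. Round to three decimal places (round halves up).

Row 1: (1,2)% 1/1 · (1,5)% 0/1
Row 2: (2,2)% 2/3 · (2,3)% 1/1 · (2,5)@ 0/1
Row 3: (3,1)@ 2/2 · (3,2)@ 1/3
Row 4: (4,1)@ 1/2 · (4,2)% 0/3 · (4,4)% — no occupied neighbors
Row 5: (5,2)@ 1/2 · (5,5)@ 0/1
Row 6: (6,1)% 0/2 · (6,2)@ 2/4 · (6,3)% 1/2 · (6,5)% 0/1
Row 7: (7,1)@ 1/2 · (7,2)@ 2/3 · (7,3)% 2/3 · (7,4)% 1/1
Sum over 19 students: 1/1 + 0/1 + 2/3 + 1/1 + 0/1 + 2/2 + 1/3 + 1/2 + 0/3 + 1/2 + 0/1 + 0/2 + 2/4 + 1/2 + 0/1 + 1/2 + 2/3 + 2/3 + 1/1 = 53/6; mean = 53/6 ÷ 19 = 53/114 = 0.464912… → 0.465.

0.465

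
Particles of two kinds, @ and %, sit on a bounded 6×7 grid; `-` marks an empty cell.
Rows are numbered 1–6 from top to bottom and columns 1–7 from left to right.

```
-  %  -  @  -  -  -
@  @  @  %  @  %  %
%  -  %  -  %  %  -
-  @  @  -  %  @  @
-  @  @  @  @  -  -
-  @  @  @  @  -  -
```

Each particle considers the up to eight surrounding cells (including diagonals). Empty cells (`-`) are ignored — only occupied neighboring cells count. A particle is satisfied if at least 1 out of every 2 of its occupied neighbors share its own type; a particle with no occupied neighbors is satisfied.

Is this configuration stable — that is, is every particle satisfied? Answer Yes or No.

No

(1,2)% 0/3 not
(1,4)@ 2/3 satisfied
(2,1)@ 1/3 not
(2,2)@ 2/5 not
(2,3)@ 2/5 not
(2,4)% 2/5 not
(2,5)@ 1/5 not
(2,6)% 3/4 satisfied
(2,7)% 2/2 satisfied
(3,1)% 0/3 not
(3,3)% 1/5 not
(3,5)% 4/6 satisfied
(3,6)% 4/7 satisfied
(4,2)@ 3/5 satisfied
(4,3)@ 4/5 satisfied
(4,5)% 2/5 not
(4,6)@ 2/5 not
(4,7)@ 1/2 satisfied
(5,2)@ 5/5 satisfied
(5,3)@ 7/7 satisfied
(5,4)@ 6/7 satisfied
(5,5)@ 4/5 satisfied
(6,2)@ 3/3 satisfied
(6,3)@ 5/5 satisfied
(6,4)@ 5/5 satisfied
(6,5)@ 3/3 satisfied
For instance (1,2) has only 0/3 same-type neighbors, below 1/2.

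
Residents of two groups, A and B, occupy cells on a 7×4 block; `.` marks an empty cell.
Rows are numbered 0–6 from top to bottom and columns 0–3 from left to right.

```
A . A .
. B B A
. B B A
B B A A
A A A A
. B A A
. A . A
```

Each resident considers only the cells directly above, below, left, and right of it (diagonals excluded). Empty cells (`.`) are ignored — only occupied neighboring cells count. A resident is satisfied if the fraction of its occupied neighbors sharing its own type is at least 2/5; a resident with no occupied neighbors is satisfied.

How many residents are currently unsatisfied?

3

(0,0)A 0/0 ok
(0,2)A 0/1 unhappy
(1,1)B 2/2 ok
(1,2)B 2/4 ok
(1,3)A 1/2 ok
(2,1)B 3/3 ok
(2,2)B 2/4 ok
(2,3)A 2/3 ok
(3,0)B 1/2 ok
(3,1)B 2/4 ok
(3,2)A 2/4 ok
(3,3)A 3/3 ok
(4,0)A 1/2 ok
(4,1)A 2/4 ok
(4,2)A 4/4 ok
(4,3)A 3/3 ok
(5,1)B 0/3 unhappy
(5,2)A 2/3 ok
(5,3)A 3/3 ok
(6,1)A 0/1 unhappy
(6,3)A 1/1 ok
Unsatisfied: (0,2), (5,1), (6,1) — 3 in total.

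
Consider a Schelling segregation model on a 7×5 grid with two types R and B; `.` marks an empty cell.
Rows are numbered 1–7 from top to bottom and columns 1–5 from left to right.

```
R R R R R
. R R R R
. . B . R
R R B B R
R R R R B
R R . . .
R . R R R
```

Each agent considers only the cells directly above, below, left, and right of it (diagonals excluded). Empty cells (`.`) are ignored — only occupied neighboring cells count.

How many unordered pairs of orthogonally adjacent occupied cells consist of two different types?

Scan each occupied cell's neighbors to the right and below so each pair is counted once.
From row 1: 0 unlike of 8 pairs (running 0/8).
From row 2: 1 unlike of 5 pairs (running 1/13).
From row 3: 0 unlike of 2 pairs (running 1/15).
From row 4: 5 unlike of 9 pairs (running 6/24).
From row 5: 1 unlike of 6 pairs (running 7/30).
From row 6: 0 unlike of 2 pairs (running 7/32).
From row 7: 0 unlike of 2 pairs (running 7/34).
Total adjacent occupied pairs: 34; unlike-type pairs: 7.

7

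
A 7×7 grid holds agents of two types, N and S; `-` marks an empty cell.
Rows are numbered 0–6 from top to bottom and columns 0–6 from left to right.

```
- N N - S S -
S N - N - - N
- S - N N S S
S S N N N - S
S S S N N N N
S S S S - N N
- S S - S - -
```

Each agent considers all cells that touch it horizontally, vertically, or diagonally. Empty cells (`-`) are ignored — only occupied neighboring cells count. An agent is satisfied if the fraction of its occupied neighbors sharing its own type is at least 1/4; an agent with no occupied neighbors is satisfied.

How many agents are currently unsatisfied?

1

Row 0: (0,1)N 2/3 satisfied · (0,2)N 3/3 satisfied · (0,4)S 1/2 satisfied · (0,5)S 1/2 satisfied
Row 1: (1,0)S 1/3 satisfied · (1,1)N 2/4 satisfied · (1,3)N 3/4 satisfied · (1,6)N 0/3 not
Row 2: (2,1)S 3/5 satisfied · (2,3)N 5/5 satisfied · (2,4)N 4/5 satisfied · (2,5)S 2/5 satisfied · (2,6)S 2/3 satisfied
Row 3: (3,0)S 4/4 satisfied · (3,1)S 5/6 satisfied · (3,2)N 3/7 satisfied · (3,3)N 6/7 satisfied · (3,4)N 6/7 satisfied · (3,6)S 2/4 satisfied
Row 4: (4,0)S 5/5 satisfied · (4,1)S 7/8 satisfied · (4,2)S 5/8 satisfied · (4,3)N 4/7 satisfied · (4,4)N 5/6 satisfied · (4,5)N 5/6 satisfied · (4,6)N 3/4 satisfied
Row 5: (5,0)S 4/4 satisfied · (5,1)S 7/7 satisfied · (5,2)S 6/7 satisfied · (5,3)S 4/6 satisfied · (5,5)N 4/5 satisfied · (5,6)N 3/3 satisfied
Row 6: (6,1)S 4/4 satisfied · (6,2)S 4/4 satisfied · (6,4)S 1/2 satisfied
Unsatisfied: (1,6) — 1 in total.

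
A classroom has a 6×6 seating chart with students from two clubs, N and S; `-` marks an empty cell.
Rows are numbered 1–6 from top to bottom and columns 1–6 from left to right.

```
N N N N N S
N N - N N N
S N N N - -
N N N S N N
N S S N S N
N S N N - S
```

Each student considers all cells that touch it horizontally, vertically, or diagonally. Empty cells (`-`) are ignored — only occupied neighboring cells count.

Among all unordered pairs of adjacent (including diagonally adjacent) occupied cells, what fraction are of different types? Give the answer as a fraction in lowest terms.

Scan each occupied cell's neighbors to the right and below (and the two forward diagonals) so each pair is counted once.
From row 1: 3 unlike of 18 pairs (running 3/18).
From row 2: 2 unlike of 11 pairs (running 5/29).
From row 3: 5 unlike of 14 pairs (running 10/43).
From row 4: 10 unlike of 21 pairs (running 20/64).
From row 5: 11 unlike of 18 pairs (running 31/82).
From row 6: 2 unlike of 3 pairs (running 33/85).
Total adjacent occupied pairs: 85; unlike-type pairs: 33.
33/85 is already in lowest terms.

33/85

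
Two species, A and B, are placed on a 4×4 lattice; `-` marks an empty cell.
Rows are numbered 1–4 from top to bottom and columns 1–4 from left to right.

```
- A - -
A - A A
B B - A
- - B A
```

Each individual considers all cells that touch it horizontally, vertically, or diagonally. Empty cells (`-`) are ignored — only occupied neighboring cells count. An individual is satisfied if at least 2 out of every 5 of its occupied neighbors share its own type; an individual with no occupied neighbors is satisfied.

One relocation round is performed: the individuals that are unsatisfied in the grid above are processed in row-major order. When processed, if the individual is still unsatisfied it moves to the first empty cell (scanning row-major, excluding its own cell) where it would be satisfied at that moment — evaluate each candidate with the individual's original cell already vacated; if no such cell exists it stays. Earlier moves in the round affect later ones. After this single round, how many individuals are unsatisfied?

Initially unsatisfied (in order): (2,1), (4,3).
  (2,1) → (1,1).
  (4,3) → (2,1).
Resulting grid:
A A - -
B - A A
B B - A
- - - A
All satisfied now.

0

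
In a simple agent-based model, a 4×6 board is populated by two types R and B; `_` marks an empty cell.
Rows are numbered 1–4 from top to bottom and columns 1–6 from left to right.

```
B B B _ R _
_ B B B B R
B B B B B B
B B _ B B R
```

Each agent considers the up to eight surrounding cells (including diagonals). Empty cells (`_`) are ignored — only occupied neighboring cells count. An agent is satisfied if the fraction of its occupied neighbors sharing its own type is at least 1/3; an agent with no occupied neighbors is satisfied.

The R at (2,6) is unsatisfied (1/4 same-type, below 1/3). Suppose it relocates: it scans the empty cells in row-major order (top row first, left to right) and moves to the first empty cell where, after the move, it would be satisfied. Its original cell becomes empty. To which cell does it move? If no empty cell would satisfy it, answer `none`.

Vacating (2,6). Empty cells in order:
  (1,4): 1/5 same-type → still unsatisfied.
  (1,6): 1/2 same-type → satisfied — stop here.

(1,6)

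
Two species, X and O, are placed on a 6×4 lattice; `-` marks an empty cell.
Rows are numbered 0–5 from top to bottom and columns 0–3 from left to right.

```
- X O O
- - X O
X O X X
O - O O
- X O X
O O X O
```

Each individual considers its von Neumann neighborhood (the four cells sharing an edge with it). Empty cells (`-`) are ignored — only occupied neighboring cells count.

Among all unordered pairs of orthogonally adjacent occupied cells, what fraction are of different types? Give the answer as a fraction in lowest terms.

Scan each occupied cell's neighbors to the right and below so each pair is counted once.
From row 0: 2 unlike of 4 pairs (running 2/4).
From row 1: 2 unlike of 3 pairs (running 4/7).
From row 2: 5 unlike of 6 pairs (running 9/13).
From row 3: 1 unlike of 3 pairs (running 10/16).
From row 4: 5 unlike of 5 pairs (running 15/21).
From row 5: 2 unlike of 3 pairs (running 17/24).
Total adjacent occupied pairs: 24; unlike-type pairs: 17.
17/24 is already in lowest terms.

17/24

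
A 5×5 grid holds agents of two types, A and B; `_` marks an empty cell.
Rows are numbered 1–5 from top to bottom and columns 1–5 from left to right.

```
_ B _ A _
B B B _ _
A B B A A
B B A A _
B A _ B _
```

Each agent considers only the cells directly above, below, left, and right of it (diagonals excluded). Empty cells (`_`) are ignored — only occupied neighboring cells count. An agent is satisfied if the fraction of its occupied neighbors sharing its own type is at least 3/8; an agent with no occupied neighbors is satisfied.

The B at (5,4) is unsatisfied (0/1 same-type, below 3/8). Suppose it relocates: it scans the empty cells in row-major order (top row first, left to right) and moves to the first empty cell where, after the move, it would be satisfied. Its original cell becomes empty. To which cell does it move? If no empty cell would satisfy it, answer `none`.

(1,1)

Vacating (5,4). Empty cells in order:
  (1,1): 2/2 same-type → satisfied — stop here.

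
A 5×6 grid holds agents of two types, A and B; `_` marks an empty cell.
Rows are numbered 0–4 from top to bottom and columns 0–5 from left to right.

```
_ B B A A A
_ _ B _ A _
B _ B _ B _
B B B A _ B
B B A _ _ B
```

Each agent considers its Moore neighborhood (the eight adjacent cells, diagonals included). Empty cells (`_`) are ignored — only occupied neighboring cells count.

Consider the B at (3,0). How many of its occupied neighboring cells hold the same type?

Occupied neighbors of (3,0): (2,0)=B, (3,1)=B, (4,0)=B, (4,1)=B.
Same type (B): 4 of 4.

4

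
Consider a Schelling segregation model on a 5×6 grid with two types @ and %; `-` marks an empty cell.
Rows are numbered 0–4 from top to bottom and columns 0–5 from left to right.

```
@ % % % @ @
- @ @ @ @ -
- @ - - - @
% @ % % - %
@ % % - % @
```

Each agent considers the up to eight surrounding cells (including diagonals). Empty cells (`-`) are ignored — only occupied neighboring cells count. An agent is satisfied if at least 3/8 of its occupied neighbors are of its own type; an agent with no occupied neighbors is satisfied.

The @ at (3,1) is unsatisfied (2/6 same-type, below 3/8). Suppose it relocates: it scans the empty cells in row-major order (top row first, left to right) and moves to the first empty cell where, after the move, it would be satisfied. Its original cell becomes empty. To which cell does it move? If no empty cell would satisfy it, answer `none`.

(1,0)

Vacating (3,1). Empty cells in order:
  (1,0): 3/4 same-type → satisfied — stop here.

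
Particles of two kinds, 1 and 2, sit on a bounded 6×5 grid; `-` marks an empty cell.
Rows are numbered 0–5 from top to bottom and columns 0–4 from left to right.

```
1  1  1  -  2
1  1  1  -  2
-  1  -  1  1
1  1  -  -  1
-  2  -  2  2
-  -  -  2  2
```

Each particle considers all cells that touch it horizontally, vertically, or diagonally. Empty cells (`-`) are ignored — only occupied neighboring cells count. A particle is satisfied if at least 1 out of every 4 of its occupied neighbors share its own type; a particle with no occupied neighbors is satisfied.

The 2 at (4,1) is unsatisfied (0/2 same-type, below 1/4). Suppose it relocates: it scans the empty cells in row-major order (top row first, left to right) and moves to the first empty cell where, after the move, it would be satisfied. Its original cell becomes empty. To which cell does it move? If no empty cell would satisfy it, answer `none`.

Vacating (4,1). Empty cells in order:
  (0,3): 2/4 same-type → satisfied — stop here.

(0,3)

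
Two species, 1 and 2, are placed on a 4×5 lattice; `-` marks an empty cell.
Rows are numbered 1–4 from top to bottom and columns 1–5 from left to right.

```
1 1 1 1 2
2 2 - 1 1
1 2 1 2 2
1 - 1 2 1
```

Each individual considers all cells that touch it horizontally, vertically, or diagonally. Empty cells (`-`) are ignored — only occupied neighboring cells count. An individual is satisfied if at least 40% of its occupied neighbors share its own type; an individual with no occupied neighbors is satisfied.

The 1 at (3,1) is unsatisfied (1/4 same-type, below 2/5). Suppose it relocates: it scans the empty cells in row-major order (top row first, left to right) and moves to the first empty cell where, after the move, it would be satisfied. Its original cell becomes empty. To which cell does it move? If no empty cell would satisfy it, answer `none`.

(2,3)

Vacating (3,1). Empty cells in order:
  (2,3): 5/8 same-type → satisfied — stop here.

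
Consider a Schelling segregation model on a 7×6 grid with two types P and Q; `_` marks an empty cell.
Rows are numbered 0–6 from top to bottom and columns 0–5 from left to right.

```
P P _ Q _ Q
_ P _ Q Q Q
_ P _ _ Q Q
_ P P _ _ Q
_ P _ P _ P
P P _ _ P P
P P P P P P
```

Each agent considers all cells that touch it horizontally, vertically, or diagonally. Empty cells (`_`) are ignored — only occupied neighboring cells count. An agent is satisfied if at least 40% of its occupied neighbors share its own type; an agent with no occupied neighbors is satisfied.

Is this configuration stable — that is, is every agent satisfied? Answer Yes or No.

Row 0: (0,0)P 2/2 ✓ · (0,1)P 2/2 ✓ · (0,3)Q 2/2 ✓ · (0,5)Q 2/2 ✓
Row 1: (1,1)P 3/3 ✓ · (1,3)Q 3/3 ✓ · (1,4)Q 6/6 ✓ · (1,5)Q 4/4 ✓
Row 2: (2,1)P 3/3 ✓ · (2,4)Q 5/5 ✓ · (2,5)Q 4/4 ✓
Row 3: (3,1)P 3/3 ✓ · (3,2)P 4/4 ✓ · (3,5)Q 2/3 ✓
Row 4: (4,1)P 4/4 ✓ · (4,3)P 2/2 ✓ · (4,5)P 2/3 ✓
Row 5: (5,0)P 4/4 ✓ · (5,1)P 5/5 ✓ · (5,4)P 6/6 ✓ · (5,5)P 4/4 ✓
Row 6: (6,0)P 3/3 ✓ · (6,1)P 4/4 ✓ · (6,2)P 3/3 ✓ · (6,3)P 3/3 ✓ · (6,4)P 4/4 ✓ · (6,5)P 3/3 ✓
All meet the threshold, so the configuration is stable.

Yes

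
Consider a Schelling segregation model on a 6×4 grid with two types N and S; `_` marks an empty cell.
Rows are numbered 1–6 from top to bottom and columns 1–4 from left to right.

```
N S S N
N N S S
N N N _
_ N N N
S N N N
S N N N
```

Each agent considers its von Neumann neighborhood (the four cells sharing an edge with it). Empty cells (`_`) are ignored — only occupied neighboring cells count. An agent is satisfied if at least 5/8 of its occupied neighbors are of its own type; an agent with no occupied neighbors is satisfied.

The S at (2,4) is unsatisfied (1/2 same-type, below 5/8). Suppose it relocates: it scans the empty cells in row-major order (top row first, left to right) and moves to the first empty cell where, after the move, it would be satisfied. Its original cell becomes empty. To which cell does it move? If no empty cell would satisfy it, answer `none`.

Vacating (2,4). Empty cells in order:
  (3,4): 0/2 same-type → still unsatisfied.
  (4,1): 1/3 same-type → still unsatisfied.

none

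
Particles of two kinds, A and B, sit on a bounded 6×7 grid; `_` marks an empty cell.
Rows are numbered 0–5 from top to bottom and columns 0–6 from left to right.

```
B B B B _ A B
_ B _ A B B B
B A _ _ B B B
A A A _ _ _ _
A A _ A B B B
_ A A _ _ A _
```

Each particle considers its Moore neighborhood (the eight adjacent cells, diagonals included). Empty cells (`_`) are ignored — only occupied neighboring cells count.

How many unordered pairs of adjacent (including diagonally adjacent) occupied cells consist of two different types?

16

Scan each occupied cell's neighbors to the right and below (and the two forward diagonals) so each pair is counted once.
Row 0: B(0,0)–B(0,1)= B(0,0)–B(1,1)= B(0,1)–B(0,2)= B(0,1)–B(1,1)= B(0,2)–B(0,3)= B(0,2)–A(1,3)≠ B(0,2)–B(1,1)= B(0,3)–A(1,3)≠ B(0,3)–B(1,4)= A(0,5)–B(0,6)≠ A(0,5)–B(1,5)≠ A(0,5)–B(1,6)≠ A(0,5)–B(1,4)≠ B(0,6)–B(1,6)= B(0,6)–B(1,5)=  → 6/15 unlike.
Row 1: B(1,1)–A(2,1)≠ B(1,1)–B(2,0)= A(1,3)–B(1,4)≠ A(1,3)–B(2,4)≠ B(1,4)–B(1,5)= B(1,4)–B(2,4)= B(1,4)–B(2,5)= B(1,5)–B(1,6)= B(1,5)–B(2,5)= B(1,5)–B(2,6)= B(1,5)–B(2,4)= B(1,6)–B(2,6)= B(1,6)–B(2,5)=  → 3/13 unlike.
Row 2: B(2,0)–A(2,1)≠ B(2,0)–A(3,0)≠ B(2,0)–A(3,1)≠ A(2,1)–A(3,1)= A(2,1)–A(3,2)= A(2,1)–A(3,0)= B(2,4)–B(2,5)= B(2,5)–B(2,6)=  → 3/8 unlike.
Row 3: A(3,0)–A(3,1)= A(3,0)–A(4,0)= A(3,0)–A(4,1)= A(3,1)–A(3,2)= A(3,1)–A(4,1)= A(3,1)–A(4,0)= A(3,2)–A(4,3)= A(3,2)–A(4,1)=  → 0/8 unlike.
Row 4: A(4,0)–A(4,1)= A(4,0)–A(5,1)= A(4,1)–A(5,1)= A(4,1)–A(5,2)= A(4,3)–B(4,4)≠ A(4,3)–A(5,2)= B(4,4)–B(4,5)= B(4,4)–A(5,5)≠ B(4,5)–B(4,6)= B(4,5)–A(5,5)≠ B(4,6)–A(5,5)≠  → 4/11 unlike.
Row 5: A(5,1)–A(5,2)=  → 0/1 unlike.
Total adjacent occupied pairs: 56; unlike-type pairs: 16.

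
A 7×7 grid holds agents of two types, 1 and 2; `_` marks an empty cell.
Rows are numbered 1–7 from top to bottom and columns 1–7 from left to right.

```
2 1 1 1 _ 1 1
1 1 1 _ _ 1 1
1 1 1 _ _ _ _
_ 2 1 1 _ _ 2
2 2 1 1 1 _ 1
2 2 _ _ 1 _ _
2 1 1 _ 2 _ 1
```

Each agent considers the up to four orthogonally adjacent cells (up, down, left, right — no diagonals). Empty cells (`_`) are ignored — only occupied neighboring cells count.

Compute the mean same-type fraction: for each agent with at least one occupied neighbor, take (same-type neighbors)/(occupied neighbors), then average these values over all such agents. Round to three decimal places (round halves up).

0.728

Row 1: (1,1)2 0/2 · (1,2)1 2/3 · (1,3)1 3/3 · (1,4)1 1/1 · (1,6)1 2/2 · (1,7)1 2/2
Row 2: (2,1)1 2/3 · (2,2)1 4/4 · (2,3)1 3/3 · (2,6)1 2/2 · (2,7)1 2/2
Row 3: (3,1)1 2/2 · (3,2)1 3/4 · (3,3)1 3/3
Row 4: (4,2)2 1/3 · (4,3)1 3/4 · (4,4)1 2/2 · (4,7)2 0/1
Row 5: (5,1)2 2/2 · (5,2)2 3/4 · (5,3)1 2/3 · (5,4)1 3/3 · (5,5)1 2/2 · (5,7)1 0/1
Row 6: (6,1)2 3/3 · (6,2)2 2/3 · (6,5)1 1/2
Row 7: (7,1)2 1/2 · (7,2)1 1/3 · (7,3)1 1/1 · (7,5)2 0/1 · (7,7)1 — no occupied neighbors
Sum over 31 agents: 0/2 + 2/3 + 3/3 + 1/1 + 2/2 + 2/2 + 2/3 + 4/4 + 3/3 + 2/2 + 2/2 + 2/2 + 3/4 + 3/3 + 1/3 + 3/4 + 2/2 + 0/1 + 2/2 + 3/4 + 2/3 + 3/3 + 2/2 + 0/1 + 3/3 + 2/3 + 1/2 + 1/2 + 1/3 + 1/1 + 0/1 = 271/12; mean = 271/12 ÷ 31 = 271/372 = 0.728494… → 0.728.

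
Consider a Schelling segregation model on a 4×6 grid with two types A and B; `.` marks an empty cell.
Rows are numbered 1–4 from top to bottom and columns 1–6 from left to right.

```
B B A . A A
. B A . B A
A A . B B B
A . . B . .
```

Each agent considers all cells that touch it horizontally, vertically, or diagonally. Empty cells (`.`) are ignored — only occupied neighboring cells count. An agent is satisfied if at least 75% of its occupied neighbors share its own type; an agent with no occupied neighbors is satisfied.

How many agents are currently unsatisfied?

10

(1,1)B 2/2 satisfied
(1,2)B 2/4 not
(1,3)A 1/3 not
(1,5)A 2/3 not
(1,6)A 2/3 not
(2,2)B 2/6 not
(2,3)A 2/5 not
(2,5)B 3/6 not
(2,6)A 2/5 not
(3,1)A 2/3 not
(3,2)A 3/4 satisfied
(3,4)B 3/4 satisfied
(3,5)B 4/5 satisfied
(3,6)B 2/3 not
(4,1)A 2/2 satisfied
(4,4)B 2/2 satisfied
Unsatisfied: (1,2), (1,3), (1,5), (1,6), (2,2), (2,3), (2,5), (2,6), (3,1), (3,6) — 10 in total.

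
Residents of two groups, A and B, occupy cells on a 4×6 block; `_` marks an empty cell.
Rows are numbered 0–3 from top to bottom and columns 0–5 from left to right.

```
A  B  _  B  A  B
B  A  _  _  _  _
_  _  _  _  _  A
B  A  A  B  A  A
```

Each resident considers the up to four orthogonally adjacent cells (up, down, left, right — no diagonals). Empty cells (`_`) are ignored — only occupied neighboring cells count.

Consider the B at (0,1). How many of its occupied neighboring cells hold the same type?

Occupied neighbors of (0,1): (1,1)=A, (0,0)=A.
Same type (B): 0 of 2.

0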